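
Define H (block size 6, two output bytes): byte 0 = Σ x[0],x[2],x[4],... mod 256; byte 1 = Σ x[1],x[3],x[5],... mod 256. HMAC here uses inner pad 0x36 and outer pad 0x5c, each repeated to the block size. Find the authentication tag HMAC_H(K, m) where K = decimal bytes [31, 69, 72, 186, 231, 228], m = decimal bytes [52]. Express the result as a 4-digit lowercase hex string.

Key decimal bytes [31, 69, 72, 186, 231, 228] = 1f 45 48 ba e7 e4 is exactly B = 6 bytes: K' = 1f 45 48 ba e7 e4.
K' ⊕ ipad = 29 73 7e 8c d1 d2.  K' ⊕ opad = 43 19 14 e6 bb b8.
Inner input = (K'⊕ipad) ∥ m = 29 73 7e 8c d1 d2 ∥ 34.
Inner hash: even-index sum = 428 mod 256 = 172; odd-index sum = 465 mod 256 = 209 → ac d1.
Outer input = (K'⊕opad) ∥ inner = 43 19 14 e6 bb b8 ∥ ac d1.
Outer hash (tag): even-index sum = 446 mod 256 = 190; odd-index sum = 648 mod 256 = 136 → be 88.

be88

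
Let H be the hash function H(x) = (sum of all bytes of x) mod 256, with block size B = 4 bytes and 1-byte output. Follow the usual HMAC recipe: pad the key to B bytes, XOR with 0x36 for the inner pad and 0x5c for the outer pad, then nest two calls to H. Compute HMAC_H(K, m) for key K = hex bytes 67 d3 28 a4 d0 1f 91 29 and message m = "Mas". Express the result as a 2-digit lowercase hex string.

63

Key hex bytes 67 d3 28 a4 d0 1f 91 29 is 8 bytes > B = 4, so hash it first: H(key) = af, then zero-pad to 4 bytes: K' = af 00 00 00.
K' ⊕ ipad = 99 36 36 36.  K' ⊕ opad = f3 5c 5c 5c.
Inner input = (K'⊕ipad) ∥ m = 99 36 36 36 ∥ 4d 61 73.
Inner hash: sum = 153+54+54+54+77+97+115 = 604; mod 256 = 92 → 5c.
Outer input = (K'⊕opad) ∥ inner = f3 5c 5c 5c ∥ 5c.
Outer hash (tag): sum = 243+92+92+92+92 = 611; mod 256 = 99 → 63.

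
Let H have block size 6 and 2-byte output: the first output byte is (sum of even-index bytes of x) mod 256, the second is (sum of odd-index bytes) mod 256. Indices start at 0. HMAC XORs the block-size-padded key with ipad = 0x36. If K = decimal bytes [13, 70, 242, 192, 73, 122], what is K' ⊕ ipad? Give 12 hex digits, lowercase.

Key decimal bytes [13, 70, 242, 192, 73, 122] = 0d 46 f2 c0 49 7a is exactly B = 6 bytes: K' = 0d 46 f2 c0 49 7a.
XOR each byte with 0x36: 0d⊕36=3b, 46⊕36=70, f2⊕36=c4, c0⊕36=f6, 49⊕36=7f, 7a⊕36=4c.

3b70c4f67f4c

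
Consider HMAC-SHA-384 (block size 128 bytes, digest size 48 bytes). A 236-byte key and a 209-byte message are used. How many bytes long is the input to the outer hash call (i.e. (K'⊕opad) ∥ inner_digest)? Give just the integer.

176

Key is 236 > 128 bytes, so it is hashed to 48 bytes then zero-padded to 128: |K'| = 128.
Outer input = (K'⊕opad) ∥ H(inner) → 128 + 48 = 176 bytes.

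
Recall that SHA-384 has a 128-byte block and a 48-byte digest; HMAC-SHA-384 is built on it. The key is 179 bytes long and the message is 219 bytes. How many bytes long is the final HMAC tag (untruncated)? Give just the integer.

The tag is one SHA-384 digest: 48 bytes.

48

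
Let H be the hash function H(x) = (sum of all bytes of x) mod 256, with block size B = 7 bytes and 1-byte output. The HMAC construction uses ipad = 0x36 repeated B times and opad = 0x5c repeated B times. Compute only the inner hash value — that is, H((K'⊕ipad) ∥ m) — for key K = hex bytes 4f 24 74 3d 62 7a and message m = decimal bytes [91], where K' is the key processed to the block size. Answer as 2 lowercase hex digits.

09

Key hex bytes 4f 24 74 3d 62 7a is 6 bytes ≤ B = 7; zero-pad to 7 bytes: K' = 4f 24 74 3d 62 7a 00.
K' ⊕ ipad = 79 12 42 0b 54 4c 36.
Inner input = 79 12 42 0b 54 4c 36 ∥ 5b.
Inner hash: sum = 121+18+66+11+84+76+54+91 = 521; mod 256 = 9 → 09.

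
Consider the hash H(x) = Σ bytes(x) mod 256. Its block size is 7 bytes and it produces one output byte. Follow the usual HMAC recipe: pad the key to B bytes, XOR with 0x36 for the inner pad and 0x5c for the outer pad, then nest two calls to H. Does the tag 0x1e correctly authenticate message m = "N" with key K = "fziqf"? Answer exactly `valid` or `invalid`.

invalid

Key "fziqf" = 66 7a 69 71 66 is 5 bytes ≤ B = 7; zero-pad to 7 bytes: K' = 66 7a 69 71 66 00 00.
K' ⊕ ipad = 50 4c 5f 47 50 36 36; K' ⊕ opad = 3a 26 35 2d 3a 5c 5c.
Inner hash: sum = 80+76+95+71+80+54+54+78 = 588; mod 256 = 76 → 4c.
Outer hash (recomputed tag): sum = 58+38+53+45+58+92+92+76 = 512; mod 256 = 0 → 00.
Recomputed tag = 00; claimed = 1e → mismatch.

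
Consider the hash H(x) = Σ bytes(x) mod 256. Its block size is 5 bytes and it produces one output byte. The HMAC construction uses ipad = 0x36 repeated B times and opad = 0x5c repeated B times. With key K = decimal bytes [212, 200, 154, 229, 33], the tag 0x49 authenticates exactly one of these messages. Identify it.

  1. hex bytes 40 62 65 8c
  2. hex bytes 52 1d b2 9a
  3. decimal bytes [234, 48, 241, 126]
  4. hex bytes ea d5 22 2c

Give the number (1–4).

Key decimal bytes [212, 200, 154, 229, 33] = d4 c8 9a e5 21 is exactly B = 5 bytes: K' = d4 c8 9a e5 21.
K' ⊕ ipad = e2 fe ac d3 17; K' ⊕ opad = 88 94 c6 b9 7d.
m1: inner = H(e2 fe ac d3 17 40 62 65 8c) = 09; tag = H(88 94 c6 b9 7d 09) = 21
m2: inner = H(e2 fe ac d3 17 52 1d b2 9a) = 31; tag = H(88 94 c6 b9 7d 31) = 49 ← matches
m3: inner = H(e2 fe ac d3 17 ea 30 f1 7e) = ff; tag = H(88 94 c6 b9 7d ff) = 17
m4: inner = H(e2 fe ac d3 17 ea d5 22 2c) = 83; tag = H(88 94 c6 b9 7d 83) = 9b

2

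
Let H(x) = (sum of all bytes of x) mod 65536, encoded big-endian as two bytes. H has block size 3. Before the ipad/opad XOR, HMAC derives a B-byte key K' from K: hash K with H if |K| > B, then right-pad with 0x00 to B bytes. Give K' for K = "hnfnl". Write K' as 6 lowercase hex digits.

|K| = 5 > B = 3, so first hash the key.
H(K): sum = 104+110+102+110+108 = 534 → 02 16.
Zero-pad H(K) = 02 16 to 3 bytes: K' = 02 16 00.

021600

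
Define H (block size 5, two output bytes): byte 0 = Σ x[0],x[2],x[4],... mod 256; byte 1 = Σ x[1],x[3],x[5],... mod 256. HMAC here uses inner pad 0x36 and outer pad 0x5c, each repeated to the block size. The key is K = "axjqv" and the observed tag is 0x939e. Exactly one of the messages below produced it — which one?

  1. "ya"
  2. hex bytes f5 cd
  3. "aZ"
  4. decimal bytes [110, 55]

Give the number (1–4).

3

Key "axjqv" = 61 78 6a 71 76 is exactly B = 5 bytes: K' = 61 78 6a 71 76.
K' ⊕ ipad = 57 4e 5c 47 40; K' ⊕ opad = 3d 24 36 2d 2a.
m1: inner = H(57 4e 5c 47 40 79 61) = 54 0e; tag = H(3d 24 36 2d 2a 54 0e) = aba5
m2: inner = H(57 4e 5c 47 40 f5 cd) = c0 8a; tag = H(3d 24 36 2d 2a c0 8a) = 2711
m3: inner = H(57 4e 5c 47 40 61 5a) = 4d f6; tag = H(3d 24 36 2d 2a 4d f6) = 939e ← matches
m4: inner = H(57 4e 5c 47 40 6e 37) = 2a 03; tag = H(3d 24 36 2d 2a 2a 03) = a07b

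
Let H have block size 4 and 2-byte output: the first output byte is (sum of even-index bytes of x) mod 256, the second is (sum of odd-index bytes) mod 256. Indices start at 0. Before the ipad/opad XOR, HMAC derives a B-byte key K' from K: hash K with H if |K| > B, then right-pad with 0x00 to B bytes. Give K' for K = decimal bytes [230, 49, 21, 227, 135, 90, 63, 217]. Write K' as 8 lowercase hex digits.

c1470000

|K| = 8 > B = 4, so first hash the key.
H(K): even-index sum = 449 mod 256 = 193; odd-index sum = 583 mod 256 = 71 → c1 47.
Zero-pad H(K) = c1 47 to 4 bytes: K' = c1 47 00 00.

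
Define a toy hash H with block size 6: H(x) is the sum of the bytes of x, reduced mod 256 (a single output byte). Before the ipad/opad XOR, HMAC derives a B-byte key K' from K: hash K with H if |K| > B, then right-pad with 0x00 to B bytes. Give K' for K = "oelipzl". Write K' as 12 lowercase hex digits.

|K| = 7 > B = 6, so first hash the key.
H(K): sum = 111+101+108+105+112+122+108 = 767; mod 256 = 255 → ff.
Zero-pad H(K) = ff to 6 bytes: K' = ff 00 00 00 00 00.

ff0000000000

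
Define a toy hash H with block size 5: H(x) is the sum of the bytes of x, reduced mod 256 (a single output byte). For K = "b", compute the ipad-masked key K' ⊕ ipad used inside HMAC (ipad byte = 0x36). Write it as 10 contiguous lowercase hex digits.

5436363636

Key "b" = 62 is 1 byte ≤ B = 5; zero-pad to 5 bytes: K' = 62 00 00 00 00.
XOR each byte with 0x36: 62⊕36=54, 00⊕36=36, 00⊕36=36, 00⊕36=36, 00⊕36=36.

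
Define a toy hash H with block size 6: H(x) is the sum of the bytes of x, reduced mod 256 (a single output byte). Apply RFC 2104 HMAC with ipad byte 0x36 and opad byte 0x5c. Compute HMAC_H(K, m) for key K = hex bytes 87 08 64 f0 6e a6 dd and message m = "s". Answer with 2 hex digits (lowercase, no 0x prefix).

b7

Key hex bytes 87 08 64 f0 6e a6 dd is 7 bytes > B = 6, so hash it first: H(key) = d4, then zero-pad to 6 bytes: K' = d4 00 00 00 00 00.
K' ⊕ ipad = e2 36 36 36 36 36.  K' ⊕ opad = 88 5c 5c 5c 5c 5c.
Inner input = (K'⊕ipad) ∥ m = e2 36 36 36 36 36 ∥ 73.
Inner hash: sum = 226+54+54+54+54+54+115 = 611; mod 256 = 99 → 63.
Outer input = (K'⊕opad) ∥ inner = 88 5c 5c 5c 5c 5c ∥ 63.
Outer hash (tag): sum = 136+92+92+92+92+92+99 = 695; mod 256 = 183 → b7.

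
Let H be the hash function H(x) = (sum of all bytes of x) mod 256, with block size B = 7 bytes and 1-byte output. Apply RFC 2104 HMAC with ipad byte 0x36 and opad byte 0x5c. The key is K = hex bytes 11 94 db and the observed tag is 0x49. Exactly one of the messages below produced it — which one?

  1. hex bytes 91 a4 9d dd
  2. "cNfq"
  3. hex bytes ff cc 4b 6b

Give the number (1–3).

1

Key hex bytes 11 94 db is 3 bytes ≤ B = 7; zero-pad to 7 bytes: K' = 11 94 db 00 00 00 00.
K' ⊕ ipad = 27 a2 ed 36 36 36 36; K' ⊕ opad = 4d c8 87 5c 5c 5c 5c.
m1: inner = H(27 a2 ed 36 36 36 36 91 a4 9d dd) = 3d; tag = H(4d c8 87 5c 5c 5c 5c 3d) = 49 ← matches
m2: inner = H(27 a2 ed 36 36 36 36 63 4e 66 71) = 16; tag = H(4d c8 87 5c 5c 5c 5c 16) = 22
m3: inner = H(27 a2 ed 36 36 36 36 ff cc 4b 6b) = 0f; tag = H(4d c8 87 5c 5c 5c 5c 0f) = 1b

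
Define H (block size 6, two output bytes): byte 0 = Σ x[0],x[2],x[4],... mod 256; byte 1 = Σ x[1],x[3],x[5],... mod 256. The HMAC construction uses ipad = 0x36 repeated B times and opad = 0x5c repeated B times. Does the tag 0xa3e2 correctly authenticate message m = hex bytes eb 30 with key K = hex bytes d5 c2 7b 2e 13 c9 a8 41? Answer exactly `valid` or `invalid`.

invalid

Key hex bytes d5 c2 7b 2e 13 c9 a8 41 is 8 bytes > B = 6, so hash it first: H(key) = 0b fa, then zero-pad to 6 bytes: K' = 0b fa 00 00 00 00.
K' ⊕ ipad = 3d cc 36 36 36 36; K' ⊕ opad = 57 a6 5c 5c 5c 5c.
Inner hash: even-index sum = 404 mod 256 = 148; odd-index sum = 360 mod 256 = 104 → 94 68.
Outer hash (recomputed tag): even-index sum = 419 mod 256 = 163; odd-index sum = 454 mod 256 = 198 → a3 c6.
Recomputed tag = a3c6; claimed = a3e2 → mismatch.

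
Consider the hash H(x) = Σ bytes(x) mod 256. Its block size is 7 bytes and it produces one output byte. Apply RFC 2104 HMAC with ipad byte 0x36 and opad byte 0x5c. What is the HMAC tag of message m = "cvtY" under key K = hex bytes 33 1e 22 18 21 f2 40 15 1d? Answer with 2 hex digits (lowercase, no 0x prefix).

84

Key hex bytes 33 1e 22 18 21 f2 40 15 1d is 9 bytes > B = 7, so hash it first: H(key) = 10, then zero-pad to 7 bytes: K' = 10 00 00 00 00 00 00.
K' ⊕ ipad = 26 36 36 36 36 36 36.  K' ⊕ opad = 4c 5c 5c 5c 5c 5c 5c.
Inner input = (K'⊕ipad) ∥ m = 26 36 36 36 36 36 36 ∥ 63 76 74 59.
Inner hash: sum = 38+54+54+54+54+54+54+99+118+116+89 = 784; mod 256 = 16 → 10.
Outer input = (K'⊕opad) ∥ inner = 4c 5c 5c 5c 5c 5c 5c ∥ 10.
Outer hash (tag): sum = 76+92+92+92+92+92+92+16 = 644; mod 256 = 132 → 84.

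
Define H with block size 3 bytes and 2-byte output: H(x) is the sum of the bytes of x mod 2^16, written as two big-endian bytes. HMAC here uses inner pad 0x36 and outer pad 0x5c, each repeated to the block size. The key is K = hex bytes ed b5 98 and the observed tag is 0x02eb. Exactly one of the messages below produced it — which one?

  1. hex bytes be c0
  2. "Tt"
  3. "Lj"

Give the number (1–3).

Key hex bytes ed b5 98 is exactly B = 3 bytes: K' = ed b5 98.
K' ⊕ ipad = db 83 ae; K' ⊕ opad = b1 e9 c4.
m1: inner = H(db 83 ae be c0) = 03 8a; tag = H(b1 e9 c4 03 8a) = 02eb ← matches
m2: inner = H(db 83 ae 54 74) = 02 d4; tag = H(b1 e9 c4 02 d4) = 0334
m3: inner = H(db 83 ae 4c 6a) = 02 c2; tag = H(b1 e9 c4 02 c2) = 0322

1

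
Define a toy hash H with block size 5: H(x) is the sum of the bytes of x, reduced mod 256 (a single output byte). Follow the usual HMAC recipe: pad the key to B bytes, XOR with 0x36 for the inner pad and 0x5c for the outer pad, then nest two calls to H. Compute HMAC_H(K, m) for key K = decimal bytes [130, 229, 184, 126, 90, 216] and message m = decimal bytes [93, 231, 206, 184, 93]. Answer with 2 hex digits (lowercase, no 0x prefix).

Key decimal bytes [130, 229, 184, 126, 90, 216] = 82 e5 b8 7e 5a d8 is 6 bytes > B = 5, so hash it first: H(key) = cf, then zero-pad to 5 bytes: K' = cf 00 00 00 00.
K' ⊕ ipad = f9 36 36 36 36.  K' ⊕ opad = 93 5c 5c 5c 5c.
Inner input = (K'⊕ipad) ∥ m = f9 36 36 36 36 ∥ 5d e7 ce b8 5d.
Inner hash: sum = 249+54+54+54+54+93+231+206+184+93 = 1272; mod 256 = 248 → f8.
Outer input = (K'⊕opad) ∥ inner = 93 5c 5c 5c 5c ∥ f8.
Outer hash (tag): sum = 147+92+92+92+92+248 = 763; mod 256 = 251 → fb.

fb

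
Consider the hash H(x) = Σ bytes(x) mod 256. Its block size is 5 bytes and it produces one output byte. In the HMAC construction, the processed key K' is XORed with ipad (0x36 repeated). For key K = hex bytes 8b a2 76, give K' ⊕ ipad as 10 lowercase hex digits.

Key hex bytes 8b a2 76 is 3 bytes ≤ B = 5; zero-pad to 5 bytes: K' = 8b a2 76 00 00.
XOR each byte with 0x36: 8b⊕36=bd, a2⊕36=94, 76⊕36=40, 00⊕36=36, 00⊕36=36.

bd94403636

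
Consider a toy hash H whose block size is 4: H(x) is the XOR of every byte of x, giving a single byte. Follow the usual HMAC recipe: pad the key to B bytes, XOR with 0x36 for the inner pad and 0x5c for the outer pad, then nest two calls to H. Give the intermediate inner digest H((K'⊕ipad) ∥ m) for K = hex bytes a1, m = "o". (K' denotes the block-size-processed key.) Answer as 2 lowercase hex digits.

Key hex bytes a1 is 1 byte ≤ B = 4; zero-pad to 4 bytes: K' = a1 00 00 00.
K' ⊕ ipad = 97 36 36 36.
Inner input = 97 36 36 36 ∥ 6f.
Inner hash: XOR 97⊕36⊕36⊕36⊕6f = ce.

ce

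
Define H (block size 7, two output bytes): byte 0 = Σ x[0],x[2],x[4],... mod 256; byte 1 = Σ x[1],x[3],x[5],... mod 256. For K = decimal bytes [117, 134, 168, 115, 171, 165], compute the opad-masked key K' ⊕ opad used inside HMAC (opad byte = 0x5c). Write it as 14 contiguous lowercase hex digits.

Key decimal bytes [117, 134, 168, 115, 171, 165] = 75 86 a8 73 ab a5 is 6 bytes ≤ B = 7; zero-pad to 7 bytes: K' = 75 86 a8 73 ab a5 00.
XOR each byte with 0x5c: 75⊕5c=29, 86⊕5c=da, a8⊕5c=f4, 73⊕5c=2f, ab⊕5c=f7, a5⊕5c=f9, 00⊕5c=5c.

29daf42ff7f95c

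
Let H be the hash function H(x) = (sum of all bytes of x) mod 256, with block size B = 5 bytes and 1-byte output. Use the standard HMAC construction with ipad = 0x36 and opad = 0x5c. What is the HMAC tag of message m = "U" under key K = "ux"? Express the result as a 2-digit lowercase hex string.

e9

Key "ux" = 75 78 is 2 bytes ≤ B = 5; zero-pad to 5 bytes: K' = 75 78 00 00 00.
K' ⊕ ipad = 43 4e 36 36 36.  K' ⊕ opad = 29 24 5c 5c 5c.
Inner input = (K'⊕ipad) ∥ m = 43 4e 36 36 36 ∥ 55.
Inner hash: sum = 67+78+54+54+54+85 = 392; mod 256 = 136 → 88.
Outer input = (K'⊕opad) ∥ inner = 29 24 5c 5c 5c ∥ 88.
Outer hash (tag): sum = 41+36+92+92+92+136 = 489; mod 256 = 233 → e9.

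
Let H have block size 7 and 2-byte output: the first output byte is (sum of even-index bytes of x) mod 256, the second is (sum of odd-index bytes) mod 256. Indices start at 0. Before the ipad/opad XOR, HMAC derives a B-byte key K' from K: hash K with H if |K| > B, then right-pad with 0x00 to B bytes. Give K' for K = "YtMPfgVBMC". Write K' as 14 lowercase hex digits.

|K| = 10 > B = 7, so first hash the key.
H(K): even-index sum = 431 mod 256 = 175; odd-index sum = 432 mod 256 = 176 → af b0.
Zero-pad H(K) = af b0 to 7 bytes: K' = af b0 00 00 00 00 00.

afb00000000000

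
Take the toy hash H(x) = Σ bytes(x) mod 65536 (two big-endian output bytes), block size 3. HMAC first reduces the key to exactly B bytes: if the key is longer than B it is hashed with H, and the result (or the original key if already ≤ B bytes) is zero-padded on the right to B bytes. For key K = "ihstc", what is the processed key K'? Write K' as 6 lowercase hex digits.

021b00

|K| = 5 > B = 3, so first hash the key.
H(K): sum = 105+104+115+116+99 = 539 → 02 1b.
Zero-pad H(K) = 02 1b to 3 bytes: K' = 02 1b 00.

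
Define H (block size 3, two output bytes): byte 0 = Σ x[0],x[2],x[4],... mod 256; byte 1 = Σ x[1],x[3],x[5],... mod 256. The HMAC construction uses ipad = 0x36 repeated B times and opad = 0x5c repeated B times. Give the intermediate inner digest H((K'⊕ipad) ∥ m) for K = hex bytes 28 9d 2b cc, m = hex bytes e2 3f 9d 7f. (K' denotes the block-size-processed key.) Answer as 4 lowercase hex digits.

59de

Key hex bytes 28 9d 2b cc is 4 bytes > B = 3, so hash it first: H(key) = 53 69, then zero-pad to 3 bytes: K' = 53 69 00.
K' ⊕ ipad = 65 5f 36.
Inner input = 65 5f 36 ∥ e2 3f 9d 7f.
Inner hash: even-index sum = 345 mod 256 = 89; odd-index sum = 478 mod 256 = 222 → 59 de.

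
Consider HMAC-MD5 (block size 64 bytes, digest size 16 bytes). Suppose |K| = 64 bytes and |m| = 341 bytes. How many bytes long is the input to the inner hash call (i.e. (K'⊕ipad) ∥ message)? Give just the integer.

405

Key is 64 ≤ 64 bytes, zero-padded: |K'| = 64.
Inner input = (K'⊕ipad) ∥ m → 64 + 341 = 405 bytes.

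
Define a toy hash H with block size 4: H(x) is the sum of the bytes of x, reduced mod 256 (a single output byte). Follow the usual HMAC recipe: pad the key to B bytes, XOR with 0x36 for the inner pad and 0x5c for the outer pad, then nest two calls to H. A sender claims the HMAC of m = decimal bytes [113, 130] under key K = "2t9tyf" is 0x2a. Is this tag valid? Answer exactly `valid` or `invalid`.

Key "2t9tyf" = 32 74 39 74 79 66 is 6 bytes > B = 4, so hash it first: H(key) = 32, then zero-pad to 4 bytes: K' = 32 00 00 00.
K' ⊕ ipad = 04 36 36 36; K' ⊕ opad = 6e 5c 5c 5c.
Inner hash: sum = 4+54+54+54+113+130 = 409; mod 256 = 153 → 99.
Outer hash (recomputed tag): sum = 110+92+92+92+153 = 539; mod 256 = 27 → 1b.
Recomputed tag = 1b; claimed = 2a → mismatch.

invalid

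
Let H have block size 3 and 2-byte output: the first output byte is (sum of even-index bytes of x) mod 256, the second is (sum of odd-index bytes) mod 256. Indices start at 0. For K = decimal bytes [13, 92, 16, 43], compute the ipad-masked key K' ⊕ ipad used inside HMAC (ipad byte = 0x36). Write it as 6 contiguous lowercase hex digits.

2bb136

Key decimal bytes [13, 92, 16, 43] = 0d 5c 10 2b is 4 bytes > B = 3, so hash it first: H(key) = 1d 87, then zero-pad to 3 bytes: K' = 1d 87 00.
XOR each byte with 0x36: 1d⊕36=2b, 87⊕36=b1, 00⊕36=36.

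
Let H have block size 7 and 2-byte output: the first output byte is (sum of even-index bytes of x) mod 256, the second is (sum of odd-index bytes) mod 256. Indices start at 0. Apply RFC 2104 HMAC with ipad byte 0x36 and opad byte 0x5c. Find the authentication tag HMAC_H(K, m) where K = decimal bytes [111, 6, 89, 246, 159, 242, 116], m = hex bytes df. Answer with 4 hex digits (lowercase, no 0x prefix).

b665

Key decimal bytes [111, 6, 89, 246, 159, 242, 116] = 6f 06 59 f6 9f f2 74 is exactly B = 7 bytes: K' = 6f 06 59 f6 9f f2 74.
K' ⊕ ipad = 59 30 6f c0 a9 c4 42.  K' ⊕ opad = 33 5a 05 aa c3 ae 28.
Inner input = (K'⊕ipad) ∥ m = 59 30 6f c0 a9 c4 42 ∥ df.
Inner hash: even-index sum = 435 mod 256 = 179; odd-index sum = 659 mod 256 = 147 → b3 93.
Outer input = (K'⊕opad) ∥ inner = 33 5a 05 aa c3 ae 28 ∥ b3 93.
Outer hash (tag): even-index sum = 438 mod 256 = 182; odd-index sum = 613 mod 256 = 101 → b6 65.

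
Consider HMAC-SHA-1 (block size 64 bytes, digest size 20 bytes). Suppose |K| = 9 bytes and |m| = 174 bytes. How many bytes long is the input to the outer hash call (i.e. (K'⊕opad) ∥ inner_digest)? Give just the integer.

Key is 9 ≤ 64 bytes, zero-padded: |K'| = 64.
Outer input = (K'⊕opad) ∥ H(inner) → 64 + 20 = 84 bytes.

84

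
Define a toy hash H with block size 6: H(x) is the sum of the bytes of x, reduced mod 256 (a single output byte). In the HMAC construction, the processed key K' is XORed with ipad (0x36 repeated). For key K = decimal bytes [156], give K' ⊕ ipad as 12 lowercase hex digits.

Key decimal bytes [156] = 9c is 1 byte ≤ B = 6; zero-pad to 6 bytes: K' = 9c 00 00 00 00 00.
XOR each byte with 0x36: 9c⊕36=aa, 00⊕36=36, 00⊕36=36, 00⊕36=36, 00⊕36=36, 00⊕36=36.

aa3636363636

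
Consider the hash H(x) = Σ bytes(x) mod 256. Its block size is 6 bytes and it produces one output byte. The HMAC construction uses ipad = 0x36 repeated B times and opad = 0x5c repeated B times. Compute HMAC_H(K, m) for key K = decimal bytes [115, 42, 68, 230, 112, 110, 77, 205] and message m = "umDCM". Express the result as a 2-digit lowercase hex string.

fc

Key decimal bytes [115, 42, 68, 230, 112, 110, 77, 205] = 73 2a 44 e6 70 6e 4d cd is 8 bytes > B = 6, so hash it first: H(key) = bf, then zero-pad to 6 bytes: K' = bf 00 00 00 00 00.
K' ⊕ ipad = 89 36 36 36 36 36.  K' ⊕ opad = e3 5c 5c 5c 5c 5c.
Inner input = (K'⊕ipad) ∥ m = 89 36 36 36 36 36 ∥ 75 6d 44 43 4d.
Inner hash: sum = 137+54+54+54+54+54+117+109+68+67+77 = 845; mod 256 = 77 → 4d.
Outer input = (K'⊕opad) ∥ inner = e3 5c 5c 5c 5c 5c ∥ 4d.
Outer hash (tag): sum = 227+92+92+92+92+92+77 = 764; mod 256 = 252 → fc.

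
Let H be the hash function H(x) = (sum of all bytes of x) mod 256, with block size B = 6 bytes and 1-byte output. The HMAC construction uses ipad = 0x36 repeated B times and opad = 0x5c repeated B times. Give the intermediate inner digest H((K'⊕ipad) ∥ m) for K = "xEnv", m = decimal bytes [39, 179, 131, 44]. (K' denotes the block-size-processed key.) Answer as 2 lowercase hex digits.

4e

Key "xEnv" = 78 45 6e 76 is 4 bytes ≤ B = 6; zero-pad to 6 bytes: K' = 78 45 6e 76 00 00.
K' ⊕ ipad = 4e 73 58 40 36 36.
Inner input = 4e 73 58 40 36 36 ∥ 27 b3 83 2c.
Inner hash: sum = 78+115+88+64+54+54+39+179+131+44 = 846; mod 256 = 78 → 4e.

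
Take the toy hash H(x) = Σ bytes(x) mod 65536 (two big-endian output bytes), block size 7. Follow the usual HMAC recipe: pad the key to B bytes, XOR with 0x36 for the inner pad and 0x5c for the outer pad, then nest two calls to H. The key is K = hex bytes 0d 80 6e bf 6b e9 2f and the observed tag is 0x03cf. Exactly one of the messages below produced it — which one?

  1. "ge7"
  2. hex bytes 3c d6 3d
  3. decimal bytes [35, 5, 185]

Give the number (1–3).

Key hex bytes 0d 80 6e bf 6b e9 2f is exactly B = 7 bytes: K' = 0d 80 6e bf 6b e9 2f.
K' ⊕ ipad = 3b b6 58 89 5d df 19; K' ⊕ opad = 51 dc 32 e3 37 b5 73.
m1: inner = H(3b b6 58 89 5d df 19 67 65 37) = 04 2a; tag = H(51 dc 32 e3 37 b5 73 04 2a) = 03cf ← matches
m2: inner = H(3b b6 58 89 5d df 19 3c d6 3d) = 04 76; tag = H(51 dc 32 e3 37 b5 73 04 76) = 041b
m3: inner = H(3b b6 58 89 5d df 19 23 05 b9) = 04 08; tag = H(51 dc 32 e3 37 b5 73 04 08) = 03ad

1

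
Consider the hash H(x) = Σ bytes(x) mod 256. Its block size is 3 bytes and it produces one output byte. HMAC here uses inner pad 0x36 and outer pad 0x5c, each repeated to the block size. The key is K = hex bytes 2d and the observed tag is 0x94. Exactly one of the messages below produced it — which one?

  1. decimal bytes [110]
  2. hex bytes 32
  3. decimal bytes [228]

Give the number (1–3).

Key hex bytes 2d is 1 byte ≤ B = 3; zero-pad to 3 bytes: K' = 2d 00 00.
K' ⊕ ipad = 1b 36 36; K' ⊕ opad = 71 5c 5c.
m1: inner = H(1b 36 36 6e) = f5; tag = H(71 5c 5c f5) = 1e
m2: inner = H(1b 36 36 32) = b9; tag = H(71 5c 5c b9) = e2
m3: inner = H(1b 36 36 e4) = 6b; tag = H(71 5c 5c 6b) = 94 ← matches

3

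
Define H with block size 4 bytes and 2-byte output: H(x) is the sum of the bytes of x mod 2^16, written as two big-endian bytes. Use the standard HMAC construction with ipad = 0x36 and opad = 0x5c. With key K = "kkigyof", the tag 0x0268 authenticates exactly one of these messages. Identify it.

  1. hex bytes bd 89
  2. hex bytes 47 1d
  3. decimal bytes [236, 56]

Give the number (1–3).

Key "kkigyof" = 6b 6b 69 67 79 6f 66 is 7 bytes > B = 4, so hash it first: H(key) = 02 f4, then zero-pad to 4 bytes: K' = 02 f4 00 00.
K' ⊕ ipad = 34 c2 36 36; K' ⊕ opad = 5e a8 5c 5c.
m1: inner = H(34 c2 36 36 bd 89) = 02 a8; tag = H(5e a8 5c 5c 02 a8) = 0268 ← matches
m2: inner = H(34 c2 36 36 47 1d) = 01 c6; tag = H(5e a8 5c 5c 01 c6) = 0285
m3: inner = H(34 c2 36 36 ec 38) = 02 86; tag = H(5e a8 5c 5c 02 86) = 0246

1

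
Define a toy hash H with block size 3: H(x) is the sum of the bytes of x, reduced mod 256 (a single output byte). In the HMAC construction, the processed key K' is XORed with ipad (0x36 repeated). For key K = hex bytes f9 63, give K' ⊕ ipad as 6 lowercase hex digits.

cf5536

Key hex bytes f9 63 is 2 bytes ≤ B = 3; zero-pad to 3 bytes: K' = f9 63 00.
XOR each byte with 0x36: f9⊕36=cf, 63⊕36=55, 00⊕36=36.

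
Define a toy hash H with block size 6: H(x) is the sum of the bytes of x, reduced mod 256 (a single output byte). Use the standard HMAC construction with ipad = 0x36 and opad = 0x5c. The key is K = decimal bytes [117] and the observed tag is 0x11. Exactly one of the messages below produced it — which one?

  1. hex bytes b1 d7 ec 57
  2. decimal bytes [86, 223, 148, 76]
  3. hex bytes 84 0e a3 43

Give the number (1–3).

Key decimal bytes [117] = 75 is 1 byte ≤ B = 6; zero-pad to 6 bytes: K' = 75 00 00 00 00 00.
K' ⊕ ipad = 43 36 36 36 36 36; K' ⊕ opad = 29 5c 5c 5c 5c 5c.
m1: inner = H(43 36 36 36 36 36 b1 d7 ec 57) = 1c; tag = H(29 5c 5c 5c 5c 5c 1c) = 11 ← matches
m2: inner = H(43 36 36 36 36 36 56 df 94 4c) = 66; tag = H(29 5c 5c 5c 5c 5c 66) = 5b
m3: inner = H(43 36 36 36 36 36 84 0e a3 43) = c9; tag = H(29 5c 5c 5c 5c 5c c9) = be

1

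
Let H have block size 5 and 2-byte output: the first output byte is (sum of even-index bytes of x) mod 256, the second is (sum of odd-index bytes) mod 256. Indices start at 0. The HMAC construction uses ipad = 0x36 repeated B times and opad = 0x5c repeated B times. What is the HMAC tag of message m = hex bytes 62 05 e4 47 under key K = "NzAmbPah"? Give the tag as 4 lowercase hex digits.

Key "NzAmbPah" = 4e 7a 41 6d 62 50 61 68 is 8 bytes > B = 5, so hash it first: H(key) = 52 9f, then zero-pad to 5 bytes: K' = 52 9f 00 00 00.
K' ⊕ ipad = 64 a9 36 36 36.  K' ⊕ opad = 0e c3 5c 5c 5c.
Inner input = (K'⊕ipad) ∥ m = 64 a9 36 36 36 ∥ 62 05 e4 47.
Inner hash: even-index sum = 284 mod 256 = 28; odd-index sum = 549 mod 256 = 37 → 1c 25.
Outer input = (K'⊕opad) ∥ inner = 0e c3 5c 5c 5c ∥ 1c 25.
Outer hash (tag): even-index sum = 235 mod 256 = 235; odd-index sum = 315 mod 256 = 59 → eb 3b.

eb3b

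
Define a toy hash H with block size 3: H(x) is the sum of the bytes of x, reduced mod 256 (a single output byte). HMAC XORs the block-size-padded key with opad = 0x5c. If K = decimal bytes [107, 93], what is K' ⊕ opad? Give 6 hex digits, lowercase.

Key decimal bytes [107, 93] = 6b 5d is 2 bytes ≤ B = 3; zero-pad to 3 bytes: K' = 6b 5d 00.
XOR each byte with 0x5c: 6b⊕5c=37, 5d⊕5c=01, 00⊕5c=5c.

37015c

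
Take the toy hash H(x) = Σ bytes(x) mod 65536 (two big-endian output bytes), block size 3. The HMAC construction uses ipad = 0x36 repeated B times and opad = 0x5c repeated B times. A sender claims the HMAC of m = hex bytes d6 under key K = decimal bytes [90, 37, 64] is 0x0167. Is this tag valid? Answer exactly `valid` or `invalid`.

Key decimal bytes [90, 37, 64] = 5a 25 40 is exactly B = 3 bytes: K' = 5a 25 40.
K' ⊕ ipad = 6c 13 76; K' ⊕ opad = 06 79 1c.
Inner hash: sum = 108+19+118+214 = 459 → 01 cb.
Outer hash (recomputed tag): sum = 6+121+28+1+203 = 359 → 01 67.
Recomputed tag = 0167; claimed = 0167 → match.

valid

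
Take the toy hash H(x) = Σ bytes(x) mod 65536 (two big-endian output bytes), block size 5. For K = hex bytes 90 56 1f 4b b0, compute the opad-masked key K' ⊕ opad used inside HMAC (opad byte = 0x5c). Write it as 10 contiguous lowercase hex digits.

Key hex bytes 90 56 1f 4b b0 is exactly B = 5 bytes: K' = 90 56 1f 4b b0.
XOR each byte with 0x5c: 90⊕5c=cc, 56⊕5c=0a, 1f⊕5c=43, 4b⊕5c=17, b0⊕5c=ec.

cc0a4317ec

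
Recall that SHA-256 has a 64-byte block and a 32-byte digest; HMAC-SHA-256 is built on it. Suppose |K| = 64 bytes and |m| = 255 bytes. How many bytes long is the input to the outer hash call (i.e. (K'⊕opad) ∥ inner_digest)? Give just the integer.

96

Key is 64 ≤ 64 bytes, zero-padded: |K'| = 64.
Outer input = (K'⊕opad) ∥ H(inner) → 64 + 32 = 96 bytes.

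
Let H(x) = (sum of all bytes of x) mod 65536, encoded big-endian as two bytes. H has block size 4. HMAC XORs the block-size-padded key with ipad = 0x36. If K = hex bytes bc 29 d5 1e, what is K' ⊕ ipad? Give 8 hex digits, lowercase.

8a1fe328

Key hex bytes bc 29 d5 1e is exactly B = 4 bytes: K' = bc 29 d5 1e.
XOR each byte with 0x36: bc⊕36=8a, 29⊕36=1f, d5⊕36=e3, 1e⊕36=28.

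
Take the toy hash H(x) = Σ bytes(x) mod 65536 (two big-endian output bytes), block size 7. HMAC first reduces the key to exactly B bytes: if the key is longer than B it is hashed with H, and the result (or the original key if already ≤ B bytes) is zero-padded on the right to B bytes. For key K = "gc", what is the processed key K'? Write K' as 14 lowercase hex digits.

Key "gc" = 67 63 is 2 bytes ≤ B = 7; zero-pad to 7 bytes: K' = 67 63 00 00 00 00 00.

67630000000000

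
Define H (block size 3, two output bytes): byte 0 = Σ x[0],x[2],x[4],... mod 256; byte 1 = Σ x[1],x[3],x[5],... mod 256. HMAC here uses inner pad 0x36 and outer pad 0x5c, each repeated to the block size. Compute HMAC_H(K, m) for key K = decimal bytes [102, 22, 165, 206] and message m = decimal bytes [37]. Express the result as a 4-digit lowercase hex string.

aa2b

Key decimal bytes [102, 22, 165, 206] = 66 16 a5 ce is 4 bytes > B = 3, so hash it first: H(key) = 0b e4, then zero-pad to 3 bytes: K' = 0b e4 00.
K' ⊕ ipad = 3d d2 36.  K' ⊕ opad = 57 b8 5c.
Inner input = (K'⊕ipad) ∥ m = 3d d2 36 ∥ 25.
Inner hash: even-index sum = 115 mod 256 = 115; odd-index sum = 247 mod 256 = 247 → 73 f7.
Outer input = (K'⊕opad) ∥ inner = 57 b8 5c ∥ 73 f7.
Outer hash (tag): even-index sum = 426 mod 256 = 170; odd-index sum = 299 mod 256 = 43 → aa 2b.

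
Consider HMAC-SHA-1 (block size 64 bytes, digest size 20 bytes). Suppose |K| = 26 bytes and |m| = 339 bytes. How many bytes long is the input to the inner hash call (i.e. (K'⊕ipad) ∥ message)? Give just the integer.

Key is 26 ≤ 64 bytes, zero-padded: |K'| = 64.
Inner input = (K'⊕ipad) ∥ m → 64 + 339 = 403 bytes.

403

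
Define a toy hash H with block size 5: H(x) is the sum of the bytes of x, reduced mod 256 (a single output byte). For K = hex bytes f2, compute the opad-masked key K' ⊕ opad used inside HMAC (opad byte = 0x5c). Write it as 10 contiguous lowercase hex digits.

ae5c5c5c5c

Key hex bytes f2 is 1 byte ≤ B = 5; zero-pad to 5 bytes: K' = f2 00 00 00 00.
XOR each byte with 0x5c: f2⊕5c=ae, 00⊕5c=5c, 00⊕5c=5c, 00⊕5c=5c, 00⊕5c=5c.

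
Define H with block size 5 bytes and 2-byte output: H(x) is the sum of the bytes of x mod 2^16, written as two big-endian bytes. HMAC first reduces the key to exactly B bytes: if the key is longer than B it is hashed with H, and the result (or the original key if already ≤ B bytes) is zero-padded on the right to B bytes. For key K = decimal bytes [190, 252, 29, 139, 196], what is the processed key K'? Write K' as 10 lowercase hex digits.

Key decimal bytes [190, 252, 29, 139, 196] = be fc 1d 8b c4 is exactly B = 5 bytes: K' = be fc 1d 8b c4.

befc1d8bc4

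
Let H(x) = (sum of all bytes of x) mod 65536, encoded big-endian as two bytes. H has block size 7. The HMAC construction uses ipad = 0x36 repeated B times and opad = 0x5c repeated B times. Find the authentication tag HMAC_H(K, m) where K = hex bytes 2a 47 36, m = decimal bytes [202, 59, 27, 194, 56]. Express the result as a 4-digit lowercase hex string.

Key hex bytes 2a 47 36 is 3 bytes ≤ B = 7; zero-pad to 7 bytes: K' = 2a 47 36 00 00 00 00.
K' ⊕ ipad = 1c 71 00 36 36 36 36.  K' ⊕ opad = 76 1b 6a 5c 5c 5c 5c.
Inner input = (K'⊕ipad) ∥ m = 1c 71 00 36 36 36 36 ∥ ca 3b 1b c2 38.
Inner hash: sum = 28+113+0+54+54+54+54+202+59+27+194+56 = 895 → 03 7f.
Outer input = (K'⊕opad) ∥ inner = 76 1b 6a 5c 5c 5c 5c ∥ 03 7f.
Outer hash (tag): sum = 118+27+106+92+92+92+92+3+127 = 749 → 02 ed.

02ed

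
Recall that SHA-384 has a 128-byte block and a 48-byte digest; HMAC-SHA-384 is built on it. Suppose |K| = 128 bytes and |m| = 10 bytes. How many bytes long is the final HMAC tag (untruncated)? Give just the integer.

48

The tag is one SHA-384 digest: 48 bytes.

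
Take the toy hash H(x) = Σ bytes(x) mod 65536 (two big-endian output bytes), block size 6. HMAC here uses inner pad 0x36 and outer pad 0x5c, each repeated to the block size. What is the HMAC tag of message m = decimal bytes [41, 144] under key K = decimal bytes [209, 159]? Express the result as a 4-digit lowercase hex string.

Key decimal bytes [209, 159] = d1 9f is 2 bytes ≤ B = 6; zero-pad to 6 bytes: K' = d1 9f 00 00 00 00.
K' ⊕ ipad = e7 a9 36 36 36 36.  K' ⊕ opad = 8d c3 5c 5c 5c 5c.
Inner input = (K'⊕ipad) ∥ m = e7 a9 36 36 36 36 ∥ 29 90.
Inner hash: sum = 231+169+54+54+54+54+41+144 = 801 → 03 21.
Outer input = (K'⊕opad) ∥ inner = 8d c3 5c 5c 5c 5c ∥ 03 21.
Outer hash (tag): sum = 141+195+92+92+92+92+3+33 = 740 → 02 e4.

02e4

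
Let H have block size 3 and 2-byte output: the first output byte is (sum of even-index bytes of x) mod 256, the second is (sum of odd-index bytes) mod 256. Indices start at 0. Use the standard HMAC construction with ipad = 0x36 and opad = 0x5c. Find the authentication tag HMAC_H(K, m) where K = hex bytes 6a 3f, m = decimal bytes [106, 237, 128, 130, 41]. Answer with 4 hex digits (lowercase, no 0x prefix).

ae64

Key hex bytes 6a 3f is 2 bytes ≤ B = 3; zero-pad to 3 bytes: K' = 6a 3f 00.
K' ⊕ ipad = 5c 09 36.  K' ⊕ opad = 36 63 5c.
Inner input = (K'⊕ipad) ∥ m = 5c 09 36 ∥ 6a ed 80 82 29.
Inner hash: even-index sum = 513 mod 256 = 1; odd-index sum = 284 mod 256 = 28 → 01 1c.
Outer input = (K'⊕opad) ∥ inner = 36 63 5c ∥ 01 1c.
Outer hash (tag): even-index sum = 174 mod 256 = 174; odd-index sum = 100 mod 256 = 100 → ae 64.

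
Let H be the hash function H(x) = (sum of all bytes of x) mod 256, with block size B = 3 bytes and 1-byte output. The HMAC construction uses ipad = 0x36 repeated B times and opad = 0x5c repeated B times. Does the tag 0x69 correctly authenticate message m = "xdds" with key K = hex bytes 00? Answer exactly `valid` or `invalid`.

valid

Key hex bytes 00 is 1 byte ≤ B = 3; zero-pad to 3 bytes: K' = 00 00 00.
K' ⊕ ipad = 36 36 36; K' ⊕ opad = 5c 5c 5c.
Inner hash: sum = 54+54+54+120+100+100+115 = 597; mod 256 = 85 → 55.
Outer hash (recomputed tag): sum = 92+92+92+85 = 361; mod 256 = 105 → 69.
Recomputed tag = 69; claimed = 69 → match.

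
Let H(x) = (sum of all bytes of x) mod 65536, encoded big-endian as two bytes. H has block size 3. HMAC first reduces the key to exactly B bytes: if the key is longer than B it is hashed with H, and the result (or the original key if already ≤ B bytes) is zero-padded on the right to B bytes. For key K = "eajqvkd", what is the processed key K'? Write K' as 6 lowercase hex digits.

02e600

|K| = 7 > B = 3, so first hash the key.
H(K): sum = 101+97+106+113+118+107+100 = 742 → 02 e6.
Zero-pad H(K) = 02 e6 to 3 bytes: K' = 02 e6 00.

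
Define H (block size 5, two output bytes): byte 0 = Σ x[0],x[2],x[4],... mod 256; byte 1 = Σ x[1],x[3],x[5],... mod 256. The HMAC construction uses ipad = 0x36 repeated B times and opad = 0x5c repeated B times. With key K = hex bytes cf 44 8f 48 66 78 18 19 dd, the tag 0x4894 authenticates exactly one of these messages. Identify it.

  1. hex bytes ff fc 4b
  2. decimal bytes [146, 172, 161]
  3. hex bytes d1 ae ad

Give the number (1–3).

Key hex bytes cf 44 8f 48 66 78 18 19 dd is 9 bytes > B = 5, so hash it first: H(key) = b9 1d, then zero-pad to 5 bytes: K' = b9 1d 00 00 00.
K' ⊕ ipad = 8f 2b 36 36 36; K' ⊕ opad = e5 41 5c 5c 5c.
m1: inner = H(8f 2b 36 36 36 ff fc 4b) = f7 ab; tag = H(e5 41 5c 5c 5c f7 ab) = 4894 ← matches
m2: inner = H(8f 2b 36 36 36 92 ac a1) = a7 94; tag = H(e5 41 5c 5c 5c a7 94) = 3144
m3: inner = H(8f 2b 36 36 36 d1 ae ad) = a9 df; tag = H(e5 41 5c 5c 5c a9 df) = 7c46

1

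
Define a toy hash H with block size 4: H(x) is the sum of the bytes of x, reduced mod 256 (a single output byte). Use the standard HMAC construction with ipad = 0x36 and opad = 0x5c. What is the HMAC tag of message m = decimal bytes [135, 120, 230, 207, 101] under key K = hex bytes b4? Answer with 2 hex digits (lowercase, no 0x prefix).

Key hex bytes b4 is 1 byte ≤ B = 4; zero-pad to 4 bytes: K' = b4 00 00 00.
K' ⊕ ipad = 82 36 36 36.  K' ⊕ opad = e8 5c 5c 5c.
Inner input = (K'⊕ipad) ∥ m = 82 36 36 36 ∥ 87 78 e6 cf 65.
Inner hash: sum = 130+54+54+54+135+120+230+207+101 = 1085; mod 256 = 61 → 3d.
Outer input = (K'⊕opad) ∥ inner = e8 5c 5c 5c ∥ 3d.
Outer hash (tag): sum = 232+92+92+92+61 = 569; mod 256 = 57 → 39.

39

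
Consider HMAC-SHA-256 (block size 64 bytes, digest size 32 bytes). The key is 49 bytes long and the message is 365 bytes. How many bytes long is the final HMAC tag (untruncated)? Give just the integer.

The tag is one SHA-256 digest: 32 bytes.

32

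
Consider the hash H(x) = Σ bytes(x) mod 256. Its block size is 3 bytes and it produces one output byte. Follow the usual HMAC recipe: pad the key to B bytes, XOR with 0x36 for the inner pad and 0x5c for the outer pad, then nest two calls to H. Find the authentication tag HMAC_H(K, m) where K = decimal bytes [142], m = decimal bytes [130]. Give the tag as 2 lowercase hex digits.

Key decimal bytes [142] = 8e is 1 byte ≤ B = 3; zero-pad to 3 bytes: K' = 8e 00 00.
K' ⊕ ipad = b8 36 36.  K' ⊕ opad = d2 5c 5c.
Inner input = (K'⊕ipad) ∥ m = b8 36 36 ∥ 82.
Inner hash: sum = 184+54+54+130 = 422; mod 256 = 166 → a6.
Outer input = (K'⊕opad) ∥ inner = d2 5c 5c ∥ a6.
Outer hash (tag): sum = 210+92+92+166 = 560; mod 256 = 48 → 30.

30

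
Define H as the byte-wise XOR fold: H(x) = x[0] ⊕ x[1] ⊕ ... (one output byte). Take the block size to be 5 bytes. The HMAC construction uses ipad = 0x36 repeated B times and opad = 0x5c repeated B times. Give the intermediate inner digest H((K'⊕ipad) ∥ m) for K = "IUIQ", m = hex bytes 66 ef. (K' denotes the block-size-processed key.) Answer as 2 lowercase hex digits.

Key "IUIQ" = 49 55 49 51 is 4 bytes ≤ B = 5; zero-pad to 5 bytes: K' = 49 55 49 51 00.
K' ⊕ ipad = 7f 63 7f 67 36.
Inner input = 7f 63 7f 67 36 ∥ 66 ef.
Inner hash: XOR 7f⊕63⊕7f⊕67⊕36⊕66⊕ef = bb.

bb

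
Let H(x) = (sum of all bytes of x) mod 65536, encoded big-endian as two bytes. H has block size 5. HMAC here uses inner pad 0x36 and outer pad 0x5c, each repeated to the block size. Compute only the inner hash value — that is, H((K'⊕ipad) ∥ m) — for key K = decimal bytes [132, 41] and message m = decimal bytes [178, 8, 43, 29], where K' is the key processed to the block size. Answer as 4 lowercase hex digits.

Key decimal bytes [132, 41] = 84 29 is 2 bytes ≤ B = 5; zero-pad to 5 bytes: K' = 84 29 00 00 00.
K' ⊕ ipad = b2 1f 36 36 36.
Inner input = b2 1f 36 36 36 ∥ b2 08 2b 1d.
Inner hash: sum = 178+31+54+54+54+178+8+43+29 = 629 → 02 75.

0275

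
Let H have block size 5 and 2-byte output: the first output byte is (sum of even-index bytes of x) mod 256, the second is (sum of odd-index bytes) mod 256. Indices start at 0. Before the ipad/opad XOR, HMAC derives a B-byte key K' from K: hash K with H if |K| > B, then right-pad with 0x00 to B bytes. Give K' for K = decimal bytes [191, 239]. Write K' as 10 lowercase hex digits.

Key decimal bytes [191, 239] = bf ef is 2 bytes ≤ B = 5; zero-pad to 5 bytes: K' = bf ef 00 00 00.

bfef000000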